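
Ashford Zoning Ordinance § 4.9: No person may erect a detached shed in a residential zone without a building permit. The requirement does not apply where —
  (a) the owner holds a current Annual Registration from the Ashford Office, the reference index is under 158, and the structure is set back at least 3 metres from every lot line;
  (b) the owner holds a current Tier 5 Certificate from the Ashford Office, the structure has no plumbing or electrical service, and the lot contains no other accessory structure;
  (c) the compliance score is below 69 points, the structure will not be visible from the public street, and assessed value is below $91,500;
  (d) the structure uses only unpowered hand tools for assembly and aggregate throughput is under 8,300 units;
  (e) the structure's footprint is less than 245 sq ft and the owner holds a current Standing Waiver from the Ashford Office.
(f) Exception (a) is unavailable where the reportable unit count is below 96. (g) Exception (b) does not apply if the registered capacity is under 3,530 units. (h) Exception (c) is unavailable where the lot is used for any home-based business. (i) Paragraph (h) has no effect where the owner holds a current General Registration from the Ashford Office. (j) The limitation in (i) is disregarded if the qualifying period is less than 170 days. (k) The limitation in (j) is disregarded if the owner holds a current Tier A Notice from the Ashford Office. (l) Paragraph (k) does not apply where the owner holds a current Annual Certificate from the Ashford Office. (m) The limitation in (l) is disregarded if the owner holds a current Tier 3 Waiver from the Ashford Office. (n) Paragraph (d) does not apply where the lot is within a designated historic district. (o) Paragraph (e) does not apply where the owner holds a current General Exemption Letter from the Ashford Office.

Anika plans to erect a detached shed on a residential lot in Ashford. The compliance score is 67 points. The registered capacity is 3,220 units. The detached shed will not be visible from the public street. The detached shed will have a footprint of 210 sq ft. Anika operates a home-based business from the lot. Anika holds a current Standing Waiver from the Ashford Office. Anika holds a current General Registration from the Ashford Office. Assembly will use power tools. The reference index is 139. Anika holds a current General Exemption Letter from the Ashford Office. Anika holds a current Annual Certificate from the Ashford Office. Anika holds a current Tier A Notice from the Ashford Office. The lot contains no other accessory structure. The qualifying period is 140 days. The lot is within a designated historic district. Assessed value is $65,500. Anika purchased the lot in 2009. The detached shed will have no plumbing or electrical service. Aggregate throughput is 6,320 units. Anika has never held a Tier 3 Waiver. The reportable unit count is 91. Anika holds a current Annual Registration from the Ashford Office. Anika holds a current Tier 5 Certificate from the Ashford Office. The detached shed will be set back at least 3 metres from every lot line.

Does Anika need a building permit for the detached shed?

Yes — Anika must obtain a building permit.

Exception (a) is satisfied on its face — a current Annual Registration is held; the reference index is 139, under the 158 limit; the setback is at least 3 m on every side. However, paragraph (f) must be considered: (f) operates against (a): the reportable unit count is 91, below the 96 limit. (a) is therefore removed.
Exception (b) is satisfied on its face — a current Tier 5 Certificate is held; there is no plumbing or electrical service; the lot has no other accessory structure. But applying paragraph (g): (g) operates — the registered capacity is 3,220 units, under the 3,530 units limit. Exception (b) does not apply.
Exception (c) is satisfied on its face — the compliance score is 67 points, below the 69 points limit; the structure will not be visible from the street; assessed value is $65,500, below the $91,500 limit. But applying paragraphs (h)–(m): (h) operates against (c): a home-based business operates on the lot. (i) operates (a current General Registration is held), but yields to (j): (j) is engaged — the qualifying period is 140 days, less than the 170 days limit. (k) would limit (j) — a current Tier A Notice is held — but (l) sets (k) aside: (l) operates against (k): a current Annual Certificate is held. (m), which would lift (l), does not operate here — there is no Tier 3 Waiver in force. Exception (c) does not apply.
Exception (d) requires that the structure uses only unpowered hand tools for assembly; but assembly uses power tools, so (d) is unavailable.
Exception (e)'s conditions are all satisfied: the structure's footprint is 210 sq ft, less than the 245 sq ft limit; a current Standing Waiver is held. But applying paragraph (o): (o) operates against (e): a current General Exemption Letter is held. Exception (e) does not apply.
No exception is made out. Anika falls within the general rule.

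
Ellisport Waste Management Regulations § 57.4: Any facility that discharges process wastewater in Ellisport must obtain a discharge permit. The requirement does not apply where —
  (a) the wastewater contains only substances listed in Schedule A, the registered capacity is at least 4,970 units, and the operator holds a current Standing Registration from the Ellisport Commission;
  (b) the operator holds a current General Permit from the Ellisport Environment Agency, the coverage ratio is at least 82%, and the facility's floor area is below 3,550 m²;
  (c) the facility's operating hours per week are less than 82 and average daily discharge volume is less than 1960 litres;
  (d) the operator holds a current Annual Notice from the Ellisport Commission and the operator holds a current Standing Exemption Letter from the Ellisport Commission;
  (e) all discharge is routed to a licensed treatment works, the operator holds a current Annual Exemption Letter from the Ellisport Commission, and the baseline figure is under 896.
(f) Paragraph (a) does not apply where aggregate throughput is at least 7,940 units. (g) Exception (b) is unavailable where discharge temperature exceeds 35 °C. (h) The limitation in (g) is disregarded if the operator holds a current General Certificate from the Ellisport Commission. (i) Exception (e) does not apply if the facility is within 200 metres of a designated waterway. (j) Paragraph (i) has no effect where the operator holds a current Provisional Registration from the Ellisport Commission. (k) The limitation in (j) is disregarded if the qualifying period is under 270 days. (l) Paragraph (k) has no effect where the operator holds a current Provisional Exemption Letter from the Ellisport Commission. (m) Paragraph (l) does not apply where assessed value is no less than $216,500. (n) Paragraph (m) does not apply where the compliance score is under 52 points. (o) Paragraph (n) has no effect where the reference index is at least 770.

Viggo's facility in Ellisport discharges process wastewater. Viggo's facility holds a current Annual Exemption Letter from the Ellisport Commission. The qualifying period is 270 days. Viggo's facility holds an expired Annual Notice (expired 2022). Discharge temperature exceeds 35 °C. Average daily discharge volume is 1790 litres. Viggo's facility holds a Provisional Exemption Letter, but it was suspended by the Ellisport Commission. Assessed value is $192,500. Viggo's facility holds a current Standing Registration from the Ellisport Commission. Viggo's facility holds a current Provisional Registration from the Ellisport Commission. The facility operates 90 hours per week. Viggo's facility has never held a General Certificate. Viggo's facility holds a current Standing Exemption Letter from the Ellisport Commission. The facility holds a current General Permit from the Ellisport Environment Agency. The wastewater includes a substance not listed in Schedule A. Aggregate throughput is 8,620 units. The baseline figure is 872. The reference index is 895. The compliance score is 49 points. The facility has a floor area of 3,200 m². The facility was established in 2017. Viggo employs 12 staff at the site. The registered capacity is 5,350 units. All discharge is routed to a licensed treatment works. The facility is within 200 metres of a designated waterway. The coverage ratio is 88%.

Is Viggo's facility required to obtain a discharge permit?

Exception (a) fails — the wastewater includes a non-Schedule-A substance.
Exception (b): a current General Permit is held; the coverage ratio is 88%, meeting the 82% threshold; the facility's floor area is 3,200 m², below the 3,550 m² limit — every condition holds. Turning to paragraphs (g)–(h): (g) applies — discharge temperature exceeds 35 °C. (h) is not engaged (no current General Certificate is held), so (g) stands. (b) is therefore removed.
Exception (c) fails — the facility's operating hours per week are 90, not less than 82.
Exception (d) requires that the operator holds a current Annual Notice from the Ellisport Commission; but no current Annual Notice is held, so (d) is unavailable.
Exception (e)'s conditions are all satisfied: discharge is routed to a licensed treatment works; a current Annual Exemption Letter is held; the baseline figure is 872, under the 896 limit. As to paragraphs (i)–(o): (i) would limit (e) — the facility is within 200 m of a designated waterway — but (j) sets (i) aside: (j) is engaged — a current Provisional Registration is held. (k) does not operate here (the qualifying period is 270 days, not under 270 days), so (j) stands. Exception (e) stands.

No — exception (e) applies; Viggo's facility is not required to obtain a discharge permit.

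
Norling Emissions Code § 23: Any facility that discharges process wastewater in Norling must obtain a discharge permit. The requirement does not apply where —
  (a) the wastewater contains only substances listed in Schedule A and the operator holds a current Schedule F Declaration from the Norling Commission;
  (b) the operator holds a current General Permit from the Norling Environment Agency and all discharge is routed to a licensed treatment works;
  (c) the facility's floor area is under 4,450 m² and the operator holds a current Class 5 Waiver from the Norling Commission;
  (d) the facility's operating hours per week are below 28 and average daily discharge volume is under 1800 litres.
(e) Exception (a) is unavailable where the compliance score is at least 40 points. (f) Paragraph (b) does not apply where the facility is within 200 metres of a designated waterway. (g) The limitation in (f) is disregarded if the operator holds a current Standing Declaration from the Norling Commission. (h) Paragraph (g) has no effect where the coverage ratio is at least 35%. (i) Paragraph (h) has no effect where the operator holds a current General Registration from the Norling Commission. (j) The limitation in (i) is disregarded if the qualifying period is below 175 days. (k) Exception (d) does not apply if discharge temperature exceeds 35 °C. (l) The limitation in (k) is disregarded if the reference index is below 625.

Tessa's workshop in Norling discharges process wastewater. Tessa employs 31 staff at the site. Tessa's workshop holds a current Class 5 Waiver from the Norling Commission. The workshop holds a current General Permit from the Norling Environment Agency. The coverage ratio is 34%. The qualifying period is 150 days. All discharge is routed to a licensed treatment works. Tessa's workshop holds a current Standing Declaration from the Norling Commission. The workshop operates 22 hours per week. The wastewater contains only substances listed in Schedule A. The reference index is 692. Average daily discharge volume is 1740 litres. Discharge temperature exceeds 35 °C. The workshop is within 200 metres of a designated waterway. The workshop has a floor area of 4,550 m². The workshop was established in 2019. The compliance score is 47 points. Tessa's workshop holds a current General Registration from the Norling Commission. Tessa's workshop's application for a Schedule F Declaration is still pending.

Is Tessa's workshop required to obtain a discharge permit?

Exception (a) requires that the operator holds a current Schedule F Declaration from the Norling Commission; but no current Schedule F Declaration is held, so (a) is unavailable.
All of (b)'s requirements are met (a current General Permit is held; discharge is routed to a licensed treatment works). Applying paragraphs (f)–(j): (f) operates (the workshop is within 200 m of a designated waterway), but is itself disapplied by (g): (g) operates against (f): a current Standing Declaration is held. (h), which would lift (g), is not triggered — the coverage ratio is 34%, short of 35%. (b) remains available.
Exception (c) fails — the facility's floor area is 4,550 m², not under 4,450 m².
Exception (d)'s conditions are all satisfied: the facility's operating hours per week are 22, below the 28 limit; average daily discharge volume is 1740 litres, under the 1800 litres limit. Turning to paragraphs (k)–(l): (k) is triggered — discharge temperature exceeds 35 °C. (l) is not engaged (the reference index is 692, not below 625), so (k) stands. Exception (d) does not apply.

No — exception (b) applies; Tessa's workshop is not required to obtain a discharge permit.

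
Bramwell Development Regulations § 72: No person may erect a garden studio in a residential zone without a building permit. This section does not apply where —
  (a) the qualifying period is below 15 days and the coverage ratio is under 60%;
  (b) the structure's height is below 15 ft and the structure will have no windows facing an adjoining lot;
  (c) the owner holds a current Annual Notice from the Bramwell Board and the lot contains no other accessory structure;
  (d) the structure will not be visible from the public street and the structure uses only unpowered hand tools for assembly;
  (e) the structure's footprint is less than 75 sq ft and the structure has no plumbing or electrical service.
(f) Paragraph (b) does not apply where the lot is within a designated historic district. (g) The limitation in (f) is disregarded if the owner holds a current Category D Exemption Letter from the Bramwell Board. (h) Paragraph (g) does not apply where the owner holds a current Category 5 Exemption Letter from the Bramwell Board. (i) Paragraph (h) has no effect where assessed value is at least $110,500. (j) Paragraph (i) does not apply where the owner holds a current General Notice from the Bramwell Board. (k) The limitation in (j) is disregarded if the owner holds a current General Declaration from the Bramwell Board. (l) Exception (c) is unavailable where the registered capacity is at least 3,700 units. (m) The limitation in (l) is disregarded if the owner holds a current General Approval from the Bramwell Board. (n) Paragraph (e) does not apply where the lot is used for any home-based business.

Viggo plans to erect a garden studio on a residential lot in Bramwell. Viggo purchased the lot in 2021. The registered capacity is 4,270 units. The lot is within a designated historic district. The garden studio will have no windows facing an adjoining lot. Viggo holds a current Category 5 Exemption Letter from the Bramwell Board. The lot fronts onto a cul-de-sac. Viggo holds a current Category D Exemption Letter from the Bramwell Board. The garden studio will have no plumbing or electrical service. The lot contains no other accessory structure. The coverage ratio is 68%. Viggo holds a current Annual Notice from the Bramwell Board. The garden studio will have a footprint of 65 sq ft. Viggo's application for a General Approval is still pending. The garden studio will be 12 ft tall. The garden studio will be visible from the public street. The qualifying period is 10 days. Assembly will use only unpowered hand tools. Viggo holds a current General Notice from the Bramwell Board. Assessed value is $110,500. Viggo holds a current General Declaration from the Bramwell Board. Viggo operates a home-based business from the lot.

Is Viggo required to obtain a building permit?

Exception (a) fails — the coverage ratio is 68%, not under 60%.
Exception (b)'s conditions are all satisfied: the structure's height is 12 ft, below the 15 ft limit; no windows face an adjoining lot. Under paragraphs (f)–(k): (f) is engaged (the lot is in a historic district), but yields to (g): (g) applies — a current Category D Exemption Letter is held. (h) would limit (g) — a current Category 5 Exemption Letter is held — but (i) sets (h) aside: (i) is engaged — assessed value is $110,500, meeting the $110,500 threshold. (j) applies (a current General Notice is held), but yields to (k): (k) operates against (j): a current General Declaration is held. So (b) applies.
Exception (c)'s conditions are all satisfied: a current Annual Notice is held; the lot has no other accessory structure. But: (l) operates against (c): the registered capacity is 4,270 units, meeting the 3,700 units threshold. (m), which would lift (l), does not operate here — there is no General Approval in force. So (c) is unavailable.
Exception (d) fails — the structure will be visible from the street.
Exception (e): the structure's footprint is 65 sq ft, less than the 75 sq ft limit; there is no plumbing or electrical service — every condition holds. However, paragraph (n) must be considered: (n) operates — a home-based business operates on the lot. So (e) is unavailable.

No — exception (b) applies; Viggo does not need a building permit.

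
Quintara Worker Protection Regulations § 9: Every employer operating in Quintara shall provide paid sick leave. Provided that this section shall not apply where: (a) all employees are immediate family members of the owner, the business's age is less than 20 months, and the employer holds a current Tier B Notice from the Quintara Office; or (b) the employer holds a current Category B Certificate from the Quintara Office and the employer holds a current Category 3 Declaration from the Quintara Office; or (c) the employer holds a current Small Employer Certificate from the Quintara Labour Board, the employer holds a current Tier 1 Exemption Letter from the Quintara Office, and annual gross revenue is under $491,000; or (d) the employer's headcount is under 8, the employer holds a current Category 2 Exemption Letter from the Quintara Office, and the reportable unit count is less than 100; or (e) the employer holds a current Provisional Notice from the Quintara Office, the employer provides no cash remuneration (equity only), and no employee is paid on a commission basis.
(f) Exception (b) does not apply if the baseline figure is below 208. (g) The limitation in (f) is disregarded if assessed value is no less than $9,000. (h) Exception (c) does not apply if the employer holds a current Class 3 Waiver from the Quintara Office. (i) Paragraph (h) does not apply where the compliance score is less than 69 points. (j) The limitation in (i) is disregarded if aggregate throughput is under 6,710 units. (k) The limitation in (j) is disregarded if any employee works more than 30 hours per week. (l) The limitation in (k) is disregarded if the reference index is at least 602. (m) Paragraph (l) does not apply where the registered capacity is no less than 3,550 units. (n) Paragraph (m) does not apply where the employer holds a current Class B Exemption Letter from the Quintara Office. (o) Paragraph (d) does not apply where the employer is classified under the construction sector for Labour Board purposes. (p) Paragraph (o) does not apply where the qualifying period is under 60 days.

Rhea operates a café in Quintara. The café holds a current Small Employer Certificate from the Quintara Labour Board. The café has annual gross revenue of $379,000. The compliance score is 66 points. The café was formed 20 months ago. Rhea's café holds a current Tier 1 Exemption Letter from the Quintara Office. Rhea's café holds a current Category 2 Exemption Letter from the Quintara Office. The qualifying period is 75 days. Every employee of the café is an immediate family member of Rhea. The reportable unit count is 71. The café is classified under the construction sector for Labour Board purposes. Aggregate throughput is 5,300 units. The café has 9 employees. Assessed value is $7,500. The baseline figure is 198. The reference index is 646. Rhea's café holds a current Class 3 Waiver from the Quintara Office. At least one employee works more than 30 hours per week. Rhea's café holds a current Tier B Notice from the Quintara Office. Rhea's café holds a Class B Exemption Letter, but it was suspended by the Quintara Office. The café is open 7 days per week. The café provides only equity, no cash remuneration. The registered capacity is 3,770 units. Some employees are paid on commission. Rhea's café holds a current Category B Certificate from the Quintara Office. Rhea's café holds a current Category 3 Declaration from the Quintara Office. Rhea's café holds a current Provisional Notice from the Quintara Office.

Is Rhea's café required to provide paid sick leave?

Exception (a) requires that the business's age is less than 20 months; but the business's age is 20 months, not less than 20 months, so (a) is unavailable.
All of (b)'s requirements are met (a current Category B Certificate is held; a current Category 3 Declaration is held). However, paragraphs (f)–(g) must be considered: (f) operates against (b): the baseline figure is 198, below the 208 limit. (g) is inapplicable (assessed value is $7,500, short of $9,000), so (f) stands. (b) is therefore removed.
All of (c)'s requirements are met (a current Small Employer Certificate is held; a current Tier 1 Exemption Letter is held; annual gross revenue is $379,000, under the $491,000 limit). Under paragraphs (h)–(n): (h) is triggered (a current Class 3 Waiver is held), but yields to (i): (i) operates — the compliance score is 66 points, less than the 69 points limit. (j) would limit (i) — aggregate throughput is 5,300 units, under the 6,710 units limit — but (k) sets (j) aside: (k) operates against (j): at least one employee exceeds 30 hours/week. (l) would limit (k) — the reference index is 646, meeting the 602 threshold — but (m) sets (l) aside: (m) operates against (l): the registered capacity is 3,770 units, meeting the 3,550 units threshold. (n) does not operate here (the Class B Exemption Letter is not current), so (m) stands. Exception (c) stands.
Exception (d) requires that the employer's headcount is under 8; but the employer's headcount is 9, not under 8, so (d) is unavailable.
Exception (e) does not apply: some employees are paid on commission.

No — exception (c) applies; Rhea's café is not required to provide paid sick leave.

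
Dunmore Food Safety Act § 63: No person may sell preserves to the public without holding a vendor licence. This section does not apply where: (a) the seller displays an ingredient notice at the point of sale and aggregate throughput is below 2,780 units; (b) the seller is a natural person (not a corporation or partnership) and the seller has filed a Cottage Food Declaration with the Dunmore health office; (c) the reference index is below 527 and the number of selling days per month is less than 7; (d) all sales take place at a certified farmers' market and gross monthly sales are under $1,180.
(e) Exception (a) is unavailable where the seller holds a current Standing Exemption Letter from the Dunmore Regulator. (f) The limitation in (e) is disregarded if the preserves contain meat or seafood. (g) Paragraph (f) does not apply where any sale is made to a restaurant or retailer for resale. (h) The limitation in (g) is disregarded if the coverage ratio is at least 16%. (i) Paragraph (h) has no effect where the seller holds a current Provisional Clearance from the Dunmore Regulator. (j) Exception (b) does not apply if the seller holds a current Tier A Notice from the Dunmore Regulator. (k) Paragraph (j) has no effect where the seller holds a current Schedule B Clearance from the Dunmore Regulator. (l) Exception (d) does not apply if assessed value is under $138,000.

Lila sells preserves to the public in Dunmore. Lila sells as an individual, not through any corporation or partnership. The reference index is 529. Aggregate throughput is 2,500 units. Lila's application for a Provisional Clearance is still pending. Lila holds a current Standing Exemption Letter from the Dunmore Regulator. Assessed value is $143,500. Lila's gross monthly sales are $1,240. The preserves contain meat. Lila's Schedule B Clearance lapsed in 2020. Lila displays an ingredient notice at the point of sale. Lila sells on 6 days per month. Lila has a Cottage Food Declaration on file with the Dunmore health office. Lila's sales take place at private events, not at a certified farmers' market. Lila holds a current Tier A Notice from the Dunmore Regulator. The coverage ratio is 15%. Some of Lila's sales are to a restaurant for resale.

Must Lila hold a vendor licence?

Yes — Lila must hold a vendor licence.

All of (a)'s requirements are met (an ingredient notice is displayed; aggregate throughput is 2,500 units, below the 2,780 units limit). But: (e) operates against (a): a current Standing Exemption Letter is held. (f) would limit (e) — the preserves contain meat — but (g) sets (f) aside: (g) applies — some sales are to a restaurant for resale. (h) does not operate here (the coverage ratio is 15%, short of 16%), so (g) stands. Exception (a) does not apply.
Exception (b): the seller is a natural person; a Cottage Food Declaration is on file — every condition holds. But: (j) operates against (b): a current Tier A Notice is held. (k), which would lift (j), is inapplicable — the Schedule B Clearance is not current. Exception (b) does not apply.
Exception (c) fails — the reference index is 529, not below 527.
Exception (d) fails — sales are at private events, not a certified farmers' market.
No exception applies. The general rule governs.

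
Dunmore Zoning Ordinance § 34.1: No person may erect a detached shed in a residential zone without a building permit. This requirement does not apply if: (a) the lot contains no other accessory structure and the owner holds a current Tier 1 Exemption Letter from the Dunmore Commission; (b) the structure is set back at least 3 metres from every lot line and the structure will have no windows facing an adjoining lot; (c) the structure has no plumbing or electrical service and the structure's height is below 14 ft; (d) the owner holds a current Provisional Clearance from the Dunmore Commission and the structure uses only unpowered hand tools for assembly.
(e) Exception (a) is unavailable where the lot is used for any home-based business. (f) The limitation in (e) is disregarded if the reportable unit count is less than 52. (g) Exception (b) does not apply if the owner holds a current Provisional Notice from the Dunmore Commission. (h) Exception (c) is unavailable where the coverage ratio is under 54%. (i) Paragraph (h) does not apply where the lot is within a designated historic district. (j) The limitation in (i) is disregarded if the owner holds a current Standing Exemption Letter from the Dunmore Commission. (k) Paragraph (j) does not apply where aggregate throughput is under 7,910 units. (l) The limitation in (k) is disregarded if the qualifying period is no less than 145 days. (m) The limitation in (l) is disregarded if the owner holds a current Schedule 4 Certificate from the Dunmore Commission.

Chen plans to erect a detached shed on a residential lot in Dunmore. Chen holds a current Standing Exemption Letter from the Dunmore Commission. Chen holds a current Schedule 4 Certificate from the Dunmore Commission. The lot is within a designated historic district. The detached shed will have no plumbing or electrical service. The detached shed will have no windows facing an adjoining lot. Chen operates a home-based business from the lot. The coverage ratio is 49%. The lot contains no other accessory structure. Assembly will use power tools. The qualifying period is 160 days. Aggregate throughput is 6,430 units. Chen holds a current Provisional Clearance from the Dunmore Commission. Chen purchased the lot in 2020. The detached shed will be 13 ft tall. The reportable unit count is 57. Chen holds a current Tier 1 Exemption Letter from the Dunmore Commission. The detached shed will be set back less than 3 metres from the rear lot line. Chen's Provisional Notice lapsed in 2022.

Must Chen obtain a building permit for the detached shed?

No — exception (c) applies; Chen does not need a building permit.

All of (a)'s requirements are met (the lot has no other accessory structure; a current Tier 1 Exemption Letter is held). Turning to paragraphs (e)–(f): (e) operates against (a): a home-based business operates on the lot. (f), which would lift (e), is inapplicable — the reportable unit count is 57, not less than 52. (a) is therefore removed.
Exception (b) fails — the rear setback is under 3 m.
Exception (c)'s conditions are all satisfied: there is no plumbing or electrical service; the structure's height is 13 ft, below the 14 ft limit. As to paragraphs (h)–(m): (h) applies (the coverage ratio is 49%, under the 54% limit), but is displaced by (i): (i) operates against (h): the lot is in a historic district. (j) is triggered (a current Standing Exemption Letter is held), but is itself disapplied by (k): (k) operates against (j): aggregate throughput is 6,430 units, under the 7,910 units limit. (l) would limit (k) — the qualifying period is 160 days, meeting the 145 days threshold — but (m) sets (l) aside: (m) is triggered — a current Schedule 4 Certificate is held. So (c) applies.
Exception (d) fails — assembly uses power tools.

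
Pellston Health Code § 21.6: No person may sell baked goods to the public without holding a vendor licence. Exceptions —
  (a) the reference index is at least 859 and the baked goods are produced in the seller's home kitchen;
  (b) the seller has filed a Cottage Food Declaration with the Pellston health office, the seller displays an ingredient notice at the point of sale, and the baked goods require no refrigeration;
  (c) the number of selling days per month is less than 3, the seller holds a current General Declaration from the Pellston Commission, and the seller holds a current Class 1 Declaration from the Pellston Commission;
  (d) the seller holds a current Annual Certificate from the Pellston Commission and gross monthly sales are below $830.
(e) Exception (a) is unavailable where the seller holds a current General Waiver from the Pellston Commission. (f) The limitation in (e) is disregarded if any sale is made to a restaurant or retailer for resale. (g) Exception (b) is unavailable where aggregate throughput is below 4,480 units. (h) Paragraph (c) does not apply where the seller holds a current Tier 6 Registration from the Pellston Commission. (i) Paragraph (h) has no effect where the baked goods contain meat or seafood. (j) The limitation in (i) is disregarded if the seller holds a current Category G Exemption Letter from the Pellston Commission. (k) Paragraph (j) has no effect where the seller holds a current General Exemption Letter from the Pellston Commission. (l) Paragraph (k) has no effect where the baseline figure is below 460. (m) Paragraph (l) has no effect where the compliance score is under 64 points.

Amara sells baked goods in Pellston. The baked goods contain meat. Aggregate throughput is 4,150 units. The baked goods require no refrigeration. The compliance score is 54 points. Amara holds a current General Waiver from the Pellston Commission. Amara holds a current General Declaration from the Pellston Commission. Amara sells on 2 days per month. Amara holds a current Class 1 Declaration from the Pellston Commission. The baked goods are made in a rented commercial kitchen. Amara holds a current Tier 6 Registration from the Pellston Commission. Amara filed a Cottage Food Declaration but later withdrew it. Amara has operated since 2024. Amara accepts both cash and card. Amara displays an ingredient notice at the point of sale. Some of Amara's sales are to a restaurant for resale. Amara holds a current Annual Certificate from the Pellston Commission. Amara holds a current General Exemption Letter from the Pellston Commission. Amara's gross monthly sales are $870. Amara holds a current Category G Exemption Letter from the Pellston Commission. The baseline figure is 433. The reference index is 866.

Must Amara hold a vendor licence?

Exception (a) does not apply: the baked goods are made in a commercial kitchen, not a home kitchen.
Exception (b) does not apply: the Cottage Food Declaration was withdrawn.
Exception (c)'s conditions are all satisfied: the number of selling days per month is 2, less than the 3 limit; a current General Declaration is held; a current Class 1 Declaration is held. As to paragraphs (h)–(m): (h) is triggered (a current Tier 6 Registration is held), but yields to (i): (i) operates against (h): the baked goods contain meat. (j) would limit (i) — a current Category G Exemption Letter is held — but (k) sets (j) aside: (k) applies — a current General Exemption Letter is held. (l) would limit (k) — the baseline figure is 433, below the 460 limit — but (m) sets (l) aside: (m) operates against (l): the compliance score is 54 points, under the 64 points limit. So (c) applies.
Exception (d) does not apply: gross monthly sales are $870, not below $830.

No — exception (c) applies; Amara is not required to hold a vendor licence.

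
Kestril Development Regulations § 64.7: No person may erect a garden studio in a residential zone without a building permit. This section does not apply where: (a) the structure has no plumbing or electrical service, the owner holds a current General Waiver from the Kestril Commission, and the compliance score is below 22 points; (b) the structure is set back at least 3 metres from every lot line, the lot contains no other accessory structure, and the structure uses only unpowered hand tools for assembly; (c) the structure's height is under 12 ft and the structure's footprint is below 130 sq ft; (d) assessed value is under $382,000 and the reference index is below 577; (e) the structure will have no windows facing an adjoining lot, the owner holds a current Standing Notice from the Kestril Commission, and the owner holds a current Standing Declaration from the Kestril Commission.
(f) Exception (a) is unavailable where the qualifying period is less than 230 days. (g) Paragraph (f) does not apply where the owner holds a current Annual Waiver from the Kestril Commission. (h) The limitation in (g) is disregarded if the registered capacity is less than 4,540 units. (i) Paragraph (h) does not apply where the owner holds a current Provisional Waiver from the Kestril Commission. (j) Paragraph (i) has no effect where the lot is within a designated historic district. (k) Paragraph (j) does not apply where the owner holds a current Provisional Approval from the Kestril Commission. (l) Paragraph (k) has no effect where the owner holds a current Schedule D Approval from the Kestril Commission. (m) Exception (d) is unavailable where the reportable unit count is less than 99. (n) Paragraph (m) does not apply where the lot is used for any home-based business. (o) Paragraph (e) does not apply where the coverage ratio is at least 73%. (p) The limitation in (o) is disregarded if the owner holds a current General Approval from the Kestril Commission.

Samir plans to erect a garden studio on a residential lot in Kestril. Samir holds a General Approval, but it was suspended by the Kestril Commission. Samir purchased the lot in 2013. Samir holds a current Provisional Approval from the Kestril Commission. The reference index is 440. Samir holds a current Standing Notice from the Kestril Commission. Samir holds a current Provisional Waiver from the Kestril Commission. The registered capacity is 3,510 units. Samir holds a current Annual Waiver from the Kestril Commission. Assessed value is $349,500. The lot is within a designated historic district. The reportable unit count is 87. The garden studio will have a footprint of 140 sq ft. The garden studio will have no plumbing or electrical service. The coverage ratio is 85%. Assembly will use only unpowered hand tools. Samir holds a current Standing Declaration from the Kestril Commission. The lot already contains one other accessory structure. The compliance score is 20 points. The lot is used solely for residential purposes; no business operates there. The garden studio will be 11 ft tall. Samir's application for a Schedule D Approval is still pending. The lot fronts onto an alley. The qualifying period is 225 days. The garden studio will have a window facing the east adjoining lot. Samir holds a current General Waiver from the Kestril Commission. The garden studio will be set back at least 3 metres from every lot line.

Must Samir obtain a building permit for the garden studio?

Exception (a) is satisfied on its face — there is no plumbing or electrical service; a current General Waiver is held; the compliance score is 20 points, below the 22 points limit. As to paragraphs (f)–(l): (f) is engaged (the qualifying period is 225 days, less than the 230 days limit), but is displaced by (g): (g) operates — a current Annual Waiver is held. (h) would limit (g) — the registered capacity is 3,510 units, less than the 4,540 units limit — but (i) sets (h) aside: (i) operates against (h): a current Provisional Waiver is held. (j) would limit (i) — the lot is in a historic district — but (k) sets (j) aside: (k) is triggered — a current Provisional Approval is held. (l) is not engaged (no current Schedule D Approval is held), so (k) stands. (a) remains available.
Exception (b) does not apply: the lot already has another accessory structure.
Exception (c) requires that the structure's footprint is below 130 sq ft; but the structure's footprint is 140 sq ft, not below 130 sq ft, so (c) is unavailable.
Exception (d): assessed value is $349,500, under the $382,000 limit; the reference index is 440, below the 577 limit — every condition holds. But applying paragraphs (m)–(n): (m) operates against (d): the reportable unit count is 87, less than the 99 limit. (n) does not operate here (the lot is solely residential), so (m) stands. (d) is therefore removed.
Exception (e) fails — a window faces an adjoining lot.

No — exception (a) applies; Samir does not need a building permit.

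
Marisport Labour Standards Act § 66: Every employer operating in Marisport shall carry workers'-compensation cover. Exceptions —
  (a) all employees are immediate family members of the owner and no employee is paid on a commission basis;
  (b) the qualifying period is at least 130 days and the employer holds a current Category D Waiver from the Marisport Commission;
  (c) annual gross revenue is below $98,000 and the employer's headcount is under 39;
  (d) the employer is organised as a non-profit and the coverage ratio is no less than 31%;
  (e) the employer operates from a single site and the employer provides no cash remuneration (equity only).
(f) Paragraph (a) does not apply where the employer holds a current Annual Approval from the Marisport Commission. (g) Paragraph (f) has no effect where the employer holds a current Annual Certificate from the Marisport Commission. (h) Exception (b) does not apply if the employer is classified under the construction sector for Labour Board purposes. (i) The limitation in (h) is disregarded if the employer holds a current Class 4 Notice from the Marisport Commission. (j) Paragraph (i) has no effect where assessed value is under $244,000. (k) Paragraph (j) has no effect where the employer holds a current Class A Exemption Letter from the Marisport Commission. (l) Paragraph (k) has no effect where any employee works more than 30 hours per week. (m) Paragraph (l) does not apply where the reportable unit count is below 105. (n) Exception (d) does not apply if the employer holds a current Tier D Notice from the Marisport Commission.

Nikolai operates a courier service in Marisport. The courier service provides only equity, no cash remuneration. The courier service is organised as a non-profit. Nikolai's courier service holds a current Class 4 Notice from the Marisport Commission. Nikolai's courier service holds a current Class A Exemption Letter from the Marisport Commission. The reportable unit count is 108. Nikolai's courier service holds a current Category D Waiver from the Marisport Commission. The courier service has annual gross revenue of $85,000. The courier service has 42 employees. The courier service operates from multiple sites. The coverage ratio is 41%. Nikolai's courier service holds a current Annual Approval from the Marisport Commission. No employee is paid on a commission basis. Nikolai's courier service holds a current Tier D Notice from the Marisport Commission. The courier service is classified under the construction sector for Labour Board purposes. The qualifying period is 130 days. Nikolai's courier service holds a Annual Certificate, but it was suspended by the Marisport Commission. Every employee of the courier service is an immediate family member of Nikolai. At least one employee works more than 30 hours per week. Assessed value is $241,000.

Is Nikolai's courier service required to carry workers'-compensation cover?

Exception (a) is satisfied on its face — every employee is an immediate family member; no employee is paid on commission. However, paragraphs (f)–(g) must be considered: (f) is triggered — a current Annual Approval is held. (g), which would lift (f), is inapplicable — the Annual Certificate is not current. So (a) is unavailable.
Exception (b)'s conditions are all satisfied: the qualifying period is 130 days, meeting the 130 days threshold; a current Category D Waiver is held. But applying paragraphs (h)–(m): (h) operates against (b): the courier service is classified under the construction sector. (i) applies (a current Class 4 Notice is held), but is overridden by (j): (j) is engaged — assessed value is $241,000, under the $244,000 limit. (k) would limit (j) — a current Class A Exemption Letter is held — but (l) sets (k) aside: (l) operates against (k): at least one employee exceeds 30 hours/week. (m), which would lift (l), is inapplicable — the reportable unit count is 108, not below 105. Exception (b) does not apply.
Exception (c) fails — the employer's headcount is 42, not under 39.
Exception (d) is satisfied on its face — the employer is a non-profit; the coverage ratio is 41%, meeting the 31% threshold. But applying paragraph (n): (n) operates against (d): a current Tier D Notice is held. Exception (d) does not apply.
Exception (e) does not apply: the employer operates from multiple sites.
No exception displaces § 66.

Yes — Nikolai's courier service must carry workers'-compensation cover.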